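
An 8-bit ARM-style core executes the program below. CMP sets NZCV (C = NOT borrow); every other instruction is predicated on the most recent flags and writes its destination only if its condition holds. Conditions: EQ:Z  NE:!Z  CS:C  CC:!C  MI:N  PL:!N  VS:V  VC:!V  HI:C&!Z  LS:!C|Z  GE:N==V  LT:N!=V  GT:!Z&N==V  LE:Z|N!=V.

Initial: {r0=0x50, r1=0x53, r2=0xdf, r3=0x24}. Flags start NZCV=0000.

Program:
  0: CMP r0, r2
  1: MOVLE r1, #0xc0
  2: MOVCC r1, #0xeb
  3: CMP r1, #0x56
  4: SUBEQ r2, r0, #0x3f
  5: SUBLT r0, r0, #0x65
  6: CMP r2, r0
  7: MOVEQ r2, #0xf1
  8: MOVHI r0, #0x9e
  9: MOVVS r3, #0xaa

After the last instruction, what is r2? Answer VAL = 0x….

[0] flags=0000 → (cmp)
[1] flags=0000 LE?F → skip
[2] flags=0000 CC?T → r1=0xeb
[3] flags=1010 → (cmp)
[4] flags=1010 EQ?F → skip
[5] flags=1010 LT?T → r0=0xeb
[6] flags=1000 → (cmp)
[7] flags=1000 EQ?F → skip
[8] flags=1000 HI?F → skip
[9] flags=1000 VS?F → skip

VAL = 0xdf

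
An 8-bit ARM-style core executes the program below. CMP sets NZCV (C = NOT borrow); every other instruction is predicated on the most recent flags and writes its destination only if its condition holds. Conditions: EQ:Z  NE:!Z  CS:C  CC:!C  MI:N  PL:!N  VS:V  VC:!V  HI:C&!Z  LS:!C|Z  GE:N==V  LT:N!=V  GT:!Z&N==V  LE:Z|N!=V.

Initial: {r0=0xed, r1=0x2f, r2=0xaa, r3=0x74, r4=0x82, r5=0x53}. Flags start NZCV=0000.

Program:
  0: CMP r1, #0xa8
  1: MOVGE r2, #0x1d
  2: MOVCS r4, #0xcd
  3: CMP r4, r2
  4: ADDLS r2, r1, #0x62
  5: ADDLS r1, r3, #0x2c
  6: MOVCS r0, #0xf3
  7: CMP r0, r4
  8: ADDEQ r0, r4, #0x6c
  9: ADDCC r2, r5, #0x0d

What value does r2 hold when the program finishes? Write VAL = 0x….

0: ✓ CMP  NZCV=1001
1: ✓ MOVGE  r2←0x1d
2: · MOVCS
3: ✓ CMP  NZCV=0011
4: · ADDLS
5: · ADDLS
6: ✓ MOVCS  r0←0xf3
7: ✓ CMP  NZCV=0010
8: · ADDEQ
9: · ADDCC

VAL = 0x1d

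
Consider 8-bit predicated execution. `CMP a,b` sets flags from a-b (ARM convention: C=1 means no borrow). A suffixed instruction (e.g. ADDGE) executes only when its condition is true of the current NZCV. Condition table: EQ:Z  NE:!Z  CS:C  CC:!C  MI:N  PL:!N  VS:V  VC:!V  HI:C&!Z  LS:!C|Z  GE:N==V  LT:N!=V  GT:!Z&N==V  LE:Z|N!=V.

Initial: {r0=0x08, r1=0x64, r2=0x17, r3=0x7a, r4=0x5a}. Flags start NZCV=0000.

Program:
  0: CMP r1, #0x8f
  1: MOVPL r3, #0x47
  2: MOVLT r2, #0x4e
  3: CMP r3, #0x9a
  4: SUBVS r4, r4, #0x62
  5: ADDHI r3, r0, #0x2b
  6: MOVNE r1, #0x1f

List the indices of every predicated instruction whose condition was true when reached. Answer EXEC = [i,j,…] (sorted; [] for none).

[0] flags=1001 → (cmp)
[1] flags=1001 PL?F → skip
[2] flags=1001 LT?F → skip
[3] flags=1001 → (cmp)
[4] flags=1001 VS?T → r4=0xf8
[5] flags=1001 HI?F → skip
[6] flags=1001 NE?T → r1=0x1f

EXEC = [4,6]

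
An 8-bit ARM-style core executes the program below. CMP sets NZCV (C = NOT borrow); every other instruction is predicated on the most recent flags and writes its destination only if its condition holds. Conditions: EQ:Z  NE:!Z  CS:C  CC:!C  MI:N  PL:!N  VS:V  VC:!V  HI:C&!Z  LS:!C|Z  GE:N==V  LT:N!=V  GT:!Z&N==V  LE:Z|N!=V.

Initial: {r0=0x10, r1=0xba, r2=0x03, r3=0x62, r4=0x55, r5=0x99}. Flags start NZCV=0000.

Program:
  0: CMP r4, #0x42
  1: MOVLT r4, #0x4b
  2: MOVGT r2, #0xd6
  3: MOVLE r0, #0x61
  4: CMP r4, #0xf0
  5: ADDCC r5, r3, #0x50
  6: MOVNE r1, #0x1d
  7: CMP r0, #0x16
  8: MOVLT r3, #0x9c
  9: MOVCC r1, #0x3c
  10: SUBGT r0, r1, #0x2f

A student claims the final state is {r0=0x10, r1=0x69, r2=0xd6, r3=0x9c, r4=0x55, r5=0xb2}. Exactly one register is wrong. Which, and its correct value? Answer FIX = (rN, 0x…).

[0] flags=0010 → (cmp)
[1] flags=0010 LT?F → skip
[2] flags=0010 GT?T → r2=0xd6
[3] flags=0010 LE?F → skip
[4] flags=0000 → (cmp)
[5] flags=0000 CC?T → r5=0xb2
[6] flags=0000 NE?T → r1=0x1d
[7] flags=1000 → (cmp)
[8] flags=1000 LT?T → r3=0x9c
[9] flags=1000 CC?T → r1=0x3c
[10] flags=1000 GT?F → skip

FIX = (r1, 0x3c)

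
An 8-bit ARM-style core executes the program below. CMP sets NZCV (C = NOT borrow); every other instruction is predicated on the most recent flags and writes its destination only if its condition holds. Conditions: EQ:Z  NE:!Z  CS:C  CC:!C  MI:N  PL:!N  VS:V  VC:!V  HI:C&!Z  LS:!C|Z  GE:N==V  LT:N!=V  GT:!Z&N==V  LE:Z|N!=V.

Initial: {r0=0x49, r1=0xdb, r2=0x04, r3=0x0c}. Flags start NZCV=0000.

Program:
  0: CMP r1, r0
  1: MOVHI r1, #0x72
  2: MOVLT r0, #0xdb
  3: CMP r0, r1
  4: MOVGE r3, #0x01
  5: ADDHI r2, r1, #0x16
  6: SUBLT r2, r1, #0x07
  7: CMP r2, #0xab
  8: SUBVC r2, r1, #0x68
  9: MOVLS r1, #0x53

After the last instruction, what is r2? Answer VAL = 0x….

0: ✓ CMP  NZCV=1010
1: ✓ MOVHI  r1←0x72
2: ✓ MOVLT  r0←0xdb
3: ✓ CMP  NZCV=0011
4: · MOVGE
5: ✓ ADDHI  r2←0x88
6: ✓ SUBLT  r2←0x6b
7: ✓ CMP  NZCV=1001
8: · SUBVC
9: ✓ MOVLS  r1←0x53

VAL = 0x6b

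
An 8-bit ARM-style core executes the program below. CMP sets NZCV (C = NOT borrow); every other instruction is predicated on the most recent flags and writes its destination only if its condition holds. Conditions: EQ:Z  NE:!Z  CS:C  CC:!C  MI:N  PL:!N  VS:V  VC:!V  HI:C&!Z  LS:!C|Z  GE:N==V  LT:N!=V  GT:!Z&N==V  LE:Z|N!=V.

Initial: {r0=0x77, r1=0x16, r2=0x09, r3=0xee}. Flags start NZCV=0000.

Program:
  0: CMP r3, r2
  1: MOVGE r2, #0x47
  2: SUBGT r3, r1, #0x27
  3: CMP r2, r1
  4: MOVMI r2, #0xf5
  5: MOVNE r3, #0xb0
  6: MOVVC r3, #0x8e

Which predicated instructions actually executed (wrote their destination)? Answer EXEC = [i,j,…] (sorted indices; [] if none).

EXEC = [4,5,6]

[0] flags=1010 → (cmp)
[1] flags=1010 GE?F → skip
[2] flags=1010 GT?F → skip
[3] flags=1000 → (cmp)
[4] flags=1000 MI?T → r2=0xf5
[5] flags=1000 NE?T → r3=0xb0
[6] flags=1000 VC?T → r3=0x8e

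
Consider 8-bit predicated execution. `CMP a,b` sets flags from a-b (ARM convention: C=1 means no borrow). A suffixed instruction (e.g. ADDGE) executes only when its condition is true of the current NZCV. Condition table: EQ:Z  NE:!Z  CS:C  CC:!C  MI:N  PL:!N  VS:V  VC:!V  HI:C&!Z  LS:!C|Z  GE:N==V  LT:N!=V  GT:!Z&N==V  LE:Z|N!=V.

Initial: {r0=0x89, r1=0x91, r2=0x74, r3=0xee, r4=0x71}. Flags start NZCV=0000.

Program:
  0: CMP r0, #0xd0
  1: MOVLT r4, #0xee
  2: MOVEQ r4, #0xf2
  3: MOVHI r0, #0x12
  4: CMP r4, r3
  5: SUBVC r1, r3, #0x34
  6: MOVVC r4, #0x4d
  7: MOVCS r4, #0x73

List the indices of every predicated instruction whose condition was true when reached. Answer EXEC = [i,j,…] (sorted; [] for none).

[0] flags=1000 → (cmp)
[1] flags=1000 LT?T → r4=0xee
[2] flags=1000 EQ?F → skip
[3] flags=1000 HI?F → skip
[4] flags=0110 → (cmp)
[5] flags=0110 VC?T → r1=0xba
[6] flags=0110 VC?T → r4=0x4d
[7] flags=0110 CS?T → r4=0x73

EXEC = [1,5,6,7]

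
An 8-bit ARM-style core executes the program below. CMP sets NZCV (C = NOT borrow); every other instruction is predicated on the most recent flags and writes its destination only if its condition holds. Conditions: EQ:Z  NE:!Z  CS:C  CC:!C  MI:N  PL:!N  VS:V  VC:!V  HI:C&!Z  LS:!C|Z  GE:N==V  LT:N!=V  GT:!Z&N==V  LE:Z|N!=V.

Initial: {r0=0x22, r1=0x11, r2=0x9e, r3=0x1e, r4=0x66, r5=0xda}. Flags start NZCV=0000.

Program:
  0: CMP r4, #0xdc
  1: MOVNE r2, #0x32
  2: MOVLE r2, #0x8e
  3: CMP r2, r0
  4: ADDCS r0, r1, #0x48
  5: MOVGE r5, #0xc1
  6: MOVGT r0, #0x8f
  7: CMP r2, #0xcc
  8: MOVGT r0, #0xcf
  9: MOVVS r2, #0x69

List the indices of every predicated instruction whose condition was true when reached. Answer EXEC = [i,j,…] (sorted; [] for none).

[0] flags=1001 → (cmp)
[1] flags=1001 NE?T → r2=0x32
[2] flags=1001 LE?F → skip
[3] flags=0010 → (cmp)
[4] flags=0010 CS?T → r0=0x59
[5] flags=0010 GE?T → r5=0xc1
[6] flags=0010 GT?T → r0=0x8f
[7] flags=0000 → (cmp)
[8] flags=0000 GT?T → r0=0xcf
[9] flags=0000 VS?F → skip

EXEC = [1,4,5,6,8]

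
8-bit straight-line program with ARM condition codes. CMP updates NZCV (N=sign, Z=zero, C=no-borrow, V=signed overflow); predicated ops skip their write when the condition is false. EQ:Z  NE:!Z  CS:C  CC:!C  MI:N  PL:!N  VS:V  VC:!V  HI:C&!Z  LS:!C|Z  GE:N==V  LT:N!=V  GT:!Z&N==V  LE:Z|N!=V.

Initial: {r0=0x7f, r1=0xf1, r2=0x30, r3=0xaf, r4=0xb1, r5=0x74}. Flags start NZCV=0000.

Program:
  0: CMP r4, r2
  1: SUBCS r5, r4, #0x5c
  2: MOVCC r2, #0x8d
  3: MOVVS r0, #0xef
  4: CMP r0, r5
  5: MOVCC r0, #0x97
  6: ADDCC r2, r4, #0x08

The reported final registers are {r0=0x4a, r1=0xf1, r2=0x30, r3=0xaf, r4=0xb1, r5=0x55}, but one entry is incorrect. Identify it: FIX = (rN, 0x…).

[0] flags=1010 → (cmp)
[1] flags=1010 CS?T → r5=0x55
[2] flags=1010 CC?F → skip
[3] flags=1010 VS?F → skip
[4] flags=0010 → (cmp)
[5] flags=0010 CC?F → skip
[6] flags=0010 CC?F → skip

FIX = (r0, 0x7f)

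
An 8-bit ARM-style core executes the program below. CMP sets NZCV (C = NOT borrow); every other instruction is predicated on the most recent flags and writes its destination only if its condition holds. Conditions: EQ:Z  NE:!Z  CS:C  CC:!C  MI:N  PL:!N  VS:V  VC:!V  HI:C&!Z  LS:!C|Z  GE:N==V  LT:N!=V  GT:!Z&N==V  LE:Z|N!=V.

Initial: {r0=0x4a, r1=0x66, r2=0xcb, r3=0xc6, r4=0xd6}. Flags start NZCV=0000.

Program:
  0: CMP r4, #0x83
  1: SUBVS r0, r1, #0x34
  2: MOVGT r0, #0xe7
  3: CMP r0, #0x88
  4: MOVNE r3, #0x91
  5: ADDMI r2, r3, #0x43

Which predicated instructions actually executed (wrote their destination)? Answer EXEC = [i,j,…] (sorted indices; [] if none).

0: ✓ CMP  NZCV=0010
1: · SUBVS
2: ✓ MOVGT  r0←0xe7
3: ✓ CMP  NZCV=0010
4: ✓ MOVNE  r3←0x91
5: · ADDMI

EXEC = [2,4]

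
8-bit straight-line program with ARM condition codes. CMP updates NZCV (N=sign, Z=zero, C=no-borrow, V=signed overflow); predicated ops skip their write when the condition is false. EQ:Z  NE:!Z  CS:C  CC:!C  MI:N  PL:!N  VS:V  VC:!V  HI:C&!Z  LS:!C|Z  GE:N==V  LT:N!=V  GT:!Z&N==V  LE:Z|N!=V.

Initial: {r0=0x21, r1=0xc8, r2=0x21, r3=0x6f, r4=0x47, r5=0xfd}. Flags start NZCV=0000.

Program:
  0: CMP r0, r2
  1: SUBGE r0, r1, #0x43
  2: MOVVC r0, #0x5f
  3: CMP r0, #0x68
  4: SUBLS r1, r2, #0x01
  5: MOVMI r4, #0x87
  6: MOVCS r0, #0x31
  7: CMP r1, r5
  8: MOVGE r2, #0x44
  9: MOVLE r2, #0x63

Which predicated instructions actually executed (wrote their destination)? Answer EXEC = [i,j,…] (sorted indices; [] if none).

EXEC = [1,2,4,5,8]

[0] flags=0110 → (cmp)
[1] flags=0110 GE?T → r0=0x85
[2] flags=0110 VC?T → r0=0x5f
[3] flags=1000 → (cmp)
[4] flags=1000 LS?T → r1=0x20
[5] flags=1000 MI?T → r4=0x87
[6] flags=1000 CS?F → skip
[7] flags=0000 → (cmp)
[8] flags=0000 GE?T → r2=0x44
[9] flags=0000 LE?F → skip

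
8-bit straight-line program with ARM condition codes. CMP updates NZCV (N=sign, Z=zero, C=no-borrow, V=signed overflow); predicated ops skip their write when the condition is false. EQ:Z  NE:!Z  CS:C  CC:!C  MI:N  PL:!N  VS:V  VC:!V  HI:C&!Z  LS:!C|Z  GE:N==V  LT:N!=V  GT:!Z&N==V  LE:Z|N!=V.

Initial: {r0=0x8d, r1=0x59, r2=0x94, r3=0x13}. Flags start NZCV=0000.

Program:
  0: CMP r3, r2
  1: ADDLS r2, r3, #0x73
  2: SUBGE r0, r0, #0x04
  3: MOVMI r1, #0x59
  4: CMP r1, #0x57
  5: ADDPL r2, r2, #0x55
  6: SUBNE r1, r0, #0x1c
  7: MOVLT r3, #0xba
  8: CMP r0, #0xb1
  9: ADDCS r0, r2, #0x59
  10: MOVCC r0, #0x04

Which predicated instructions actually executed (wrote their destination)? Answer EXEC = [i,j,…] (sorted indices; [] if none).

EXEC = [1,2,5,6,10]

[0] flags=0000 → (cmp)
[1] flags=0000 LS?T → r2=0x86
[2] flags=0000 GE?T → r0=0x89
[3] flags=0000 MI?F → skip
[4] flags=0010 → (cmp)
[5] flags=0010 PL?T → r2=0xdb
[6] flags=0010 NE?T → r1=0x6d
[7] flags=0010 LT?F → skip
[8] flags=1000 → (cmp)
[9] flags=1000 CS?F → skip
[10] flags=1000 CC?T → r0=0x04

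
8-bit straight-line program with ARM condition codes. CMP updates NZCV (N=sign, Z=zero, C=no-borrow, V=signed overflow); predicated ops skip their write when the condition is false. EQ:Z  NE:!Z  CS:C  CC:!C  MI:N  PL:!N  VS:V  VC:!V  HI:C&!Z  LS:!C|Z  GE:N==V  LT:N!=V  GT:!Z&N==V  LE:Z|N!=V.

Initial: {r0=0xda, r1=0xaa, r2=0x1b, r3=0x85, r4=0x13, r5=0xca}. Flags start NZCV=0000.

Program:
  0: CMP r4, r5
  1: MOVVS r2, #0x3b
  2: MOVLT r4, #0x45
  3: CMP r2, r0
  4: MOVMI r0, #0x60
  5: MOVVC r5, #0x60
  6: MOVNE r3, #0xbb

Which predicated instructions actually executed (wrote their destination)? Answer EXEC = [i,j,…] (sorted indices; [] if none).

EXEC = [5,6]

[0] flags=0000 → (cmp)
[1] flags=0000 VS?F → skip
[2] flags=0000 LT?F → skip
[3] flags=0000 → (cmp)
[4] flags=0000 MI?F → skip
[5] flags=0000 VC?T → r5=0x60
[6] flags=0000 NE?T → r3=0xbb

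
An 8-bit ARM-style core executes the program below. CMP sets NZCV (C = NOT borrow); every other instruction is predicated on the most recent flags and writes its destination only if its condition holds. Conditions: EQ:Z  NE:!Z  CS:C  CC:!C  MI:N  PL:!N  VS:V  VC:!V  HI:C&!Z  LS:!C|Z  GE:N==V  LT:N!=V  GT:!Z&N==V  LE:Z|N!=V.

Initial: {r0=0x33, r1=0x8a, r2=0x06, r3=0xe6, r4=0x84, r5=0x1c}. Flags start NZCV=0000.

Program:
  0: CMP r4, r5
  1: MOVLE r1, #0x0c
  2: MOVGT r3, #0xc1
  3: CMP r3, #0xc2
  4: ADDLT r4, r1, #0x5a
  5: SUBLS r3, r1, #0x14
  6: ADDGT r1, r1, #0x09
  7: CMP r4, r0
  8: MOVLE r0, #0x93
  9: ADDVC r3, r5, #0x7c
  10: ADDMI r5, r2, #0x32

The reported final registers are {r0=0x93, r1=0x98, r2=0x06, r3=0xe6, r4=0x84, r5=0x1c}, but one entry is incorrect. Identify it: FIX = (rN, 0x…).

FIX = (r1, 0x15)

0: ✓ CMP  NZCV=0011
1: ✓ MOVLE  r1←0x0c
2: · MOVGT
3: ✓ CMP  NZCV=0010
4: · ADDLT
5: · SUBLS
6: ✓ ADDGT  r1←0x15
7: ✓ CMP  NZCV=0011
8: ✓ MOVLE  r0←0x93
9: · ADDVC
10: · ADDMI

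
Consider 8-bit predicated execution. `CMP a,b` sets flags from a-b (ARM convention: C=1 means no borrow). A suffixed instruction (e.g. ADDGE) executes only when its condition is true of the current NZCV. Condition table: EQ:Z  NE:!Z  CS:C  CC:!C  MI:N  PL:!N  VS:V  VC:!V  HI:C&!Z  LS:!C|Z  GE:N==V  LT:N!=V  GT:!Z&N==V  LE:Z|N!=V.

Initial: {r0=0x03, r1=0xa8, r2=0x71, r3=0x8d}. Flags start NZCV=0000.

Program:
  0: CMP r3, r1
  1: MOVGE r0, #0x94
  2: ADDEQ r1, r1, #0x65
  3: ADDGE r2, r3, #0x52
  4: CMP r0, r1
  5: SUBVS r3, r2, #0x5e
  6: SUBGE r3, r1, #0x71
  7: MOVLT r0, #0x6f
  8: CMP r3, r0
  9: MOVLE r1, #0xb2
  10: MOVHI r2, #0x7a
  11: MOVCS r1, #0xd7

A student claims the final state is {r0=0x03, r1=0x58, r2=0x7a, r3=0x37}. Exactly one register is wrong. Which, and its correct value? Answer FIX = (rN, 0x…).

FIX = (r1, 0xd7)

[0] flags=1000 → (cmp)
[1] flags=1000 GE?F → skip
[2] flags=1000 EQ?F → skip
[3] flags=1000 GE?F → skip
[4] flags=0000 → (cmp)
[5] flags=0000 VS?F → skip
[6] flags=0000 GE?T → r3=0x37
[7] flags=0000 LT?F → skip
[8] flags=0010 → (cmp)
[9] flags=0010 LE?F → skip
[10] flags=0010 HI?T → r2=0x7a
[11] flags=0010 CS?T → r1=0xd7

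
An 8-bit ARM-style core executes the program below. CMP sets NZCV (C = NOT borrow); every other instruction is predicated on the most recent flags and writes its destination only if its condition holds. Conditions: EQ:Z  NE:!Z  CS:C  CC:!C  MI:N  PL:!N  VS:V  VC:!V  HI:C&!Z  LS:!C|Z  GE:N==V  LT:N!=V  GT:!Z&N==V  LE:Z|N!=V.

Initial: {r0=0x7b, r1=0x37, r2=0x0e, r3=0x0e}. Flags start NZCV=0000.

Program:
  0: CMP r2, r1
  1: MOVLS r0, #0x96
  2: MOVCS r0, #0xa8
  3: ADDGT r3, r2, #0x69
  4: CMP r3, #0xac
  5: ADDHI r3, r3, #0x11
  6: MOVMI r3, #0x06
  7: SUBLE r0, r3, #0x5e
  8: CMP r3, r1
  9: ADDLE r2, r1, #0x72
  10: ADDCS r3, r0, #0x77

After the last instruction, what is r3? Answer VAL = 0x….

VAL = 0x0e

[0] flags=1000 → (cmp)
[1] flags=1000 LS?T → r0=0x96
[2] flags=1000 CS?F → skip
[3] flags=1000 GT?F → skip
[4] flags=0000 → (cmp)
[5] flags=0000 HI?F → skip
[6] flags=0000 MI?F → skip
[7] flags=0000 LE?F → skip
[8] flags=1000 → (cmp)
[9] flags=1000 LE?T → r2=0xa9
[10] flags=1000 CS?F → skip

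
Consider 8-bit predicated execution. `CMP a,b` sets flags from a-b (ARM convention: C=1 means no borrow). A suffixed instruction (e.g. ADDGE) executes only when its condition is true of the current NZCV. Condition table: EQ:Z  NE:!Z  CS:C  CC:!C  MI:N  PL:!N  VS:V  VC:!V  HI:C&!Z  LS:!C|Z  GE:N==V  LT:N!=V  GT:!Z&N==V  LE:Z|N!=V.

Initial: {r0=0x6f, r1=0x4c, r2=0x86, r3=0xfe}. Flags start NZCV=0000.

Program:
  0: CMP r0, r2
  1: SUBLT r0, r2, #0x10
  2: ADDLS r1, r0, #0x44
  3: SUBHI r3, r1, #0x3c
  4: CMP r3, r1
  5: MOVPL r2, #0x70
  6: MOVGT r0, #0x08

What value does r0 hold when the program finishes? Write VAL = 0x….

VAL = 0x08

0: ✓ CMP  NZCV=1001
1: · SUBLT
2: ✓ ADDLS  r1←0xb3
3: · SUBHI
4: ✓ CMP  NZCV=0010
5: ✓ MOVPL  r2←0x70
6: ✓ MOVGT  r0←0x08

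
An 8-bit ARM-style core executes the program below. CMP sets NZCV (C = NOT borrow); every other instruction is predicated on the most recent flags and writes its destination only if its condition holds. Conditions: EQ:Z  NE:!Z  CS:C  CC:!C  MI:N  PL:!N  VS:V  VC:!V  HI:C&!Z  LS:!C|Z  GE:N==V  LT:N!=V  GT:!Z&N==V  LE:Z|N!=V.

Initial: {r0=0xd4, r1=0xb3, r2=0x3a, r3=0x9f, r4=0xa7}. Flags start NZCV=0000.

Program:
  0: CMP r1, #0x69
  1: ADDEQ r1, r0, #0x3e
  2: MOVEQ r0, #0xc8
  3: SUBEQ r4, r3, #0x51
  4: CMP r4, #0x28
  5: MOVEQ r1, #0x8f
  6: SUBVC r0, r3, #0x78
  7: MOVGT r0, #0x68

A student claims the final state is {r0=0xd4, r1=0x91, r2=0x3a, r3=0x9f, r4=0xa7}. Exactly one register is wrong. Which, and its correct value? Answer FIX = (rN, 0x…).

FIX = (r1, 0xb3)

[0] flags=0011 → (cmp)
[1] flags=0011 EQ?F → skip
[2] flags=0011 EQ?F → skip
[3] flags=0011 EQ?F → skip
[4] flags=0011 → (cmp)
[5] flags=0011 EQ?F → skip
[6] flags=0011 VC?F → skip
[7] flags=0011 GT?F → skip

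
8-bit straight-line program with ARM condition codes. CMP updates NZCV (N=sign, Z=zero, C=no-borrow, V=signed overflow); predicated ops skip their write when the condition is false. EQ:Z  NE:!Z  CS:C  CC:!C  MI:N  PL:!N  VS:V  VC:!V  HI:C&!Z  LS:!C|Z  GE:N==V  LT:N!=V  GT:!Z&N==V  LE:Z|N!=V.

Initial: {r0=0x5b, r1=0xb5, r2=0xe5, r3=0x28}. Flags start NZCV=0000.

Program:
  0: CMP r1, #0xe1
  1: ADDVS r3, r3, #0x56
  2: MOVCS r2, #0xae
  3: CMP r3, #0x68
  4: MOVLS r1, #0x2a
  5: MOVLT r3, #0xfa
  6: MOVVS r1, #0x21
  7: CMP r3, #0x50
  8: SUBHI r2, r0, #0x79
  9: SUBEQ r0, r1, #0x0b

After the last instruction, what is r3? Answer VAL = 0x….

VAL = 0xfa

[0] flags=1000 → (cmp)
[1] flags=1000 VS?F → skip
[2] flags=1000 CS?F → skip
[3] flags=1000 → (cmp)
[4] flags=1000 LS?T → r1=0x2a
[5] flags=1000 LT?T → r3=0xfa
[6] flags=1000 VS?F → skip
[7] flags=1010 → (cmp)
[8] flags=1010 HI?T → r2=0xe2
[9] flags=1010 EQ?F → skip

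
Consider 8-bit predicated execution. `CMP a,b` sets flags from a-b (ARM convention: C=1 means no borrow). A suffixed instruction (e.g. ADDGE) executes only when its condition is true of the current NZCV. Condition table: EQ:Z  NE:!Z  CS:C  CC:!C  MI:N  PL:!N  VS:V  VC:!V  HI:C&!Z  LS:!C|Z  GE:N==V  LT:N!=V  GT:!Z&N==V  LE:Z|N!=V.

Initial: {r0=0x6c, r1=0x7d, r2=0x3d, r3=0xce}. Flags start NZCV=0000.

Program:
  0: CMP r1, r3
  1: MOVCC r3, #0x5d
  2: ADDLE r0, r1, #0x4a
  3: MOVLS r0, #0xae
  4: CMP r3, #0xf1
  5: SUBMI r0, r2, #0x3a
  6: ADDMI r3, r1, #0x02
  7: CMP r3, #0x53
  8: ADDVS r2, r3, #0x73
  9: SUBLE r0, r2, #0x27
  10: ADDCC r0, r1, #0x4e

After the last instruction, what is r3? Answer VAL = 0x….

0: ✓ CMP  NZCV=1001
1: ✓ MOVCC  r3←0x5d
2: · ADDLE
3: ✓ MOVLS  r0←0xae
4: ✓ CMP  NZCV=0000
5: · SUBMI
6: · ADDMI
7: ✓ CMP  NZCV=0010
8: · ADDVS
9: · SUBLE
10: · ADDCC

VAL = 0x5d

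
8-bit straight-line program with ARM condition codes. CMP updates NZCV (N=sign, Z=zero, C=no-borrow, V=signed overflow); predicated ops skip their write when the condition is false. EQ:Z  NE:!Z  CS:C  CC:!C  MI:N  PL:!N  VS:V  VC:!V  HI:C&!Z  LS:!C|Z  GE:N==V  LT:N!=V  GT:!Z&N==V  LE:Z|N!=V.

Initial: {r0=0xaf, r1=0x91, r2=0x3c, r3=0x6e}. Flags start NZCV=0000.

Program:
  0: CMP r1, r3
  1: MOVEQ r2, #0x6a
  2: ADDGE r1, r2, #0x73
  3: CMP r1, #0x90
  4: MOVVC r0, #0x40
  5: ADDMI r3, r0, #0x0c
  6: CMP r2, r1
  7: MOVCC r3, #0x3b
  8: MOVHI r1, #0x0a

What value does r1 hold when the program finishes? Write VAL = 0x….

[0] flags=0011 → (cmp)
[1] flags=0011 EQ?F → skip
[2] flags=0011 GE?F → skip
[3] flags=0010 → (cmp)
[4] flags=0010 VC?T → r0=0x40
[5] flags=0010 MI?F → skip
[6] flags=1001 → (cmp)
[7] flags=1001 CC?T → r3=0x3b
[8] flags=1001 HI?F → skip

VAL = 0x91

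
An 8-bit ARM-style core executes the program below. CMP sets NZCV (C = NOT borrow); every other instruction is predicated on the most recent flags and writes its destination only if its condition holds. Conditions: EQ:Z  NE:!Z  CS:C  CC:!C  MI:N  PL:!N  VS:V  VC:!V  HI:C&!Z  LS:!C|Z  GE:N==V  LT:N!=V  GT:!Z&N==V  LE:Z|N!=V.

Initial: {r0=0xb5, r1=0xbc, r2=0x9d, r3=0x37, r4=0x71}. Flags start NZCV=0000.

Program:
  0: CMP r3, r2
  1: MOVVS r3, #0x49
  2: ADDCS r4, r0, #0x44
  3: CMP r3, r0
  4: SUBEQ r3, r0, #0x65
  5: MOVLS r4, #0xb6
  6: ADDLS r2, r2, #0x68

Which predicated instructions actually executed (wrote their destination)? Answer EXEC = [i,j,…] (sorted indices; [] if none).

0: ✓ CMP  NZCV=1001
1: ✓ MOVVS  r3←0x49
2: · ADDCS
3: ✓ CMP  NZCV=1001
4: · SUBEQ
5: ✓ MOVLS  r4←0xb6
6: ✓ ADDLS  r2←0x05

EXEC = [1,5,6]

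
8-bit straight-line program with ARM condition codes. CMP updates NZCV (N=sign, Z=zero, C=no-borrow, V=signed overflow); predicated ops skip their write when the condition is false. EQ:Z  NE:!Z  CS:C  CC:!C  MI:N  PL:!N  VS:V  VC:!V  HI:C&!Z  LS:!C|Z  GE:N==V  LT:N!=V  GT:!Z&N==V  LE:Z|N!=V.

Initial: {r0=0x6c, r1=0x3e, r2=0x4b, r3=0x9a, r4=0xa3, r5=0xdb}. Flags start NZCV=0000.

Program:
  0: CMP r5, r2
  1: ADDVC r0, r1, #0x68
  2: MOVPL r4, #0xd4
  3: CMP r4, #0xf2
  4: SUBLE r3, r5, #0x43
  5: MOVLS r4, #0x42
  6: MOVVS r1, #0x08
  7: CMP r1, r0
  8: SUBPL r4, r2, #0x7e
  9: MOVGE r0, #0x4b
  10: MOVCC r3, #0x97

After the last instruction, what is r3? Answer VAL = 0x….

0: ✓ CMP  NZCV=1010
1: ✓ ADDVC  r0←0xa6
2: · MOVPL
3: ✓ CMP  NZCV=1000
4: ✓ SUBLE  r3←0x98
5: ✓ MOVLS  r4←0x42
6: · MOVVS
7: ✓ CMP  NZCV=1001
8: · SUBPL
9: ✓ MOVGE  r0←0x4b
10: ✓ MOVCC  r3←0x97

VAL = 0x97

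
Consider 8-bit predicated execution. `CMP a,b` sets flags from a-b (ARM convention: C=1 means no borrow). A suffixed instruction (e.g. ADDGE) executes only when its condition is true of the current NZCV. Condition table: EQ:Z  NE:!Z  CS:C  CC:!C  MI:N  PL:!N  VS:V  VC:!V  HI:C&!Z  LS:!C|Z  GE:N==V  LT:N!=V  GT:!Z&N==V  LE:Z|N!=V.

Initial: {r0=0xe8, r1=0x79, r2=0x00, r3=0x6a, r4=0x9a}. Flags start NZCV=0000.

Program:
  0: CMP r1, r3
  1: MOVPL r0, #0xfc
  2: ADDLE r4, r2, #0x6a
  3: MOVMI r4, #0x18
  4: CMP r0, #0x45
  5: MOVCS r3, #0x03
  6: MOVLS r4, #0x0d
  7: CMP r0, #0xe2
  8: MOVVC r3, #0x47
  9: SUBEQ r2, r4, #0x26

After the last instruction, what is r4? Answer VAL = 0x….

VAL = 0x9a

0: ✓ CMP  NZCV=0010
1: ✓ MOVPL  r0←0xfc
2: · ADDLE
3: · MOVMI
4: ✓ CMP  NZCV=1010
5: ✓ MOVCS  r3←0x03
6: · MOVLS
7: ✓ CMP  NZCV=0010
8: ✓ MOVVC  r3←0x47
9: · SUBEQ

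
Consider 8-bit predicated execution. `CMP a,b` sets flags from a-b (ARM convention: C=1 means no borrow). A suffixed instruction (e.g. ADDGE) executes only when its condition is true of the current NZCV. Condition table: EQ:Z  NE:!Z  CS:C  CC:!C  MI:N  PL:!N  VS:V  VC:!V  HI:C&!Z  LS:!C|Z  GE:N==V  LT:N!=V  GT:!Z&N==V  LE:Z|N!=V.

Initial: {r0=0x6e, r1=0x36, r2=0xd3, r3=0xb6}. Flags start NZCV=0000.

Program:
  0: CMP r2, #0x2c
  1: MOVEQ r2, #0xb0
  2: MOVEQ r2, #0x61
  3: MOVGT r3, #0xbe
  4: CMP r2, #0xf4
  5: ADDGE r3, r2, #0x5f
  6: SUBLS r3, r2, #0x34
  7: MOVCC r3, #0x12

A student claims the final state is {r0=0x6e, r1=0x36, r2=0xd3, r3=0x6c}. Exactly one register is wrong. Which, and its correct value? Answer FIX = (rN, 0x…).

FIX = (r3, 0x12)

0: ✓ CMP  NZCV=1010
1: · MOVEQ
2: · MOVEQ
3: · MOVGT
4: ✓ CMP  NZCV=1000
5: · ADDGE
6: ✓ SUBLS  r3←0x9f
7: ✓ MOVCC  r3←0x12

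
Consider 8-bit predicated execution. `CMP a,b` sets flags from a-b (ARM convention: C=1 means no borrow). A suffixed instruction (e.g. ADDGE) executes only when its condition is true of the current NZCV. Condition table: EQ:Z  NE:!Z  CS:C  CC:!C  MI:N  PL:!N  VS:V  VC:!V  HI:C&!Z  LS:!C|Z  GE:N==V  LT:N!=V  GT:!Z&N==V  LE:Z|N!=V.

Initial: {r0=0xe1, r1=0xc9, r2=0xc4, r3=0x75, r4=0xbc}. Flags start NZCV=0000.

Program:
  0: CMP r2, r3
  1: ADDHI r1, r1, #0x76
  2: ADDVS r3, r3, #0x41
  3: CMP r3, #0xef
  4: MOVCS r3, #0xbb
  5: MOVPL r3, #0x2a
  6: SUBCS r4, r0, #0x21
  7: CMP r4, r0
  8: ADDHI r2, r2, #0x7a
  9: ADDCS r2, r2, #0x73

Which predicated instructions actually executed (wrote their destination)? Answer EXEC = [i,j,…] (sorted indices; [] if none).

0: ✓ CMP  NZCV=0011
1: ✓ ADDHI  r1←0x3f
2: ✓ ADDVS  r3←0xb6
3: ✓ CMP  NZCV=1000
4: · MOVCS
5: · MOVPL
6: · SUBCS
7: ✓ CMP  NZCV=1000
8: · ADDHI
9: · ADDCS

EXEC = [1,2]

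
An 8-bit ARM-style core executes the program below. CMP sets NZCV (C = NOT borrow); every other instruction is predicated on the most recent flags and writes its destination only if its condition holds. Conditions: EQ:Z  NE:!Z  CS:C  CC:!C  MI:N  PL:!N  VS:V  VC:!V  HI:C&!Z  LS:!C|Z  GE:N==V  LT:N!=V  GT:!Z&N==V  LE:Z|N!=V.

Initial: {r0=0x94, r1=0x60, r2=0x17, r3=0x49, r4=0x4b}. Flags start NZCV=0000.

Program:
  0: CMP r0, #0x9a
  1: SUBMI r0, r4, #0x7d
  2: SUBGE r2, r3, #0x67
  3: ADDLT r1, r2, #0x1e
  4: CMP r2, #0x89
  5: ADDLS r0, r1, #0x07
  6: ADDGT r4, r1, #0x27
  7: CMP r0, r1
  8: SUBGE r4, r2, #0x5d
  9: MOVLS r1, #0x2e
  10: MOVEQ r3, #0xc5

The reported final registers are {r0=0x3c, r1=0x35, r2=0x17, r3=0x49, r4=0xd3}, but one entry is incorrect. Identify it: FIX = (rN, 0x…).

FIX = (r4, 0xba)

0: ✓ CMP  NZCV=1000
1: ✓ SUBMI  r0←0xce
2: · SUBGE
3: ✓ ADDLT  r1←0x35
4: ✓ CMP  NZCV=1001
5: ✓ ADDLS  r0←0x3c
6: ✓ ADDGT  r4←0x5c
7: ✓ CMP  NZCV=0010
8: ✓ SUBGE  r4←0xba
9: · MOVLS
10: · MOVEQ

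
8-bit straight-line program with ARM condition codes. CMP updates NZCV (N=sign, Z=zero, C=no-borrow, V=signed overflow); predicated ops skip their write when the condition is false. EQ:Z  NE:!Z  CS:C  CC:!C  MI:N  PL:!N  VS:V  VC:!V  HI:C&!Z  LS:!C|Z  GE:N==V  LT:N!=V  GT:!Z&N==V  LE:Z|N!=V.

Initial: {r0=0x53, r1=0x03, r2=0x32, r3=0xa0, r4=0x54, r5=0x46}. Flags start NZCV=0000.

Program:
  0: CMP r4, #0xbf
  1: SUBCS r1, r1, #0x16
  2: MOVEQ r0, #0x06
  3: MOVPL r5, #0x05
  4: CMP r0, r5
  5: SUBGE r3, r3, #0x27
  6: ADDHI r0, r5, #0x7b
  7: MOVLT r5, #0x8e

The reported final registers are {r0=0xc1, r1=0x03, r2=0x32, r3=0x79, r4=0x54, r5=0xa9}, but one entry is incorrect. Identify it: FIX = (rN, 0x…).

[0] flags=1001 → (cmp)
[1] flags=1001 CS?F → skip
[2] flags=1001 EQ?F → skip
[3] flags=1001 PL?F → skip
[4] flags=0010 → (cmp)
[5] flags=0010 GE?T → r3=0x79
[6] flags=0010 HI?T → r0=0xc1
[7] flags=0010 LT?F → skip

FIX = (r5, 0x46)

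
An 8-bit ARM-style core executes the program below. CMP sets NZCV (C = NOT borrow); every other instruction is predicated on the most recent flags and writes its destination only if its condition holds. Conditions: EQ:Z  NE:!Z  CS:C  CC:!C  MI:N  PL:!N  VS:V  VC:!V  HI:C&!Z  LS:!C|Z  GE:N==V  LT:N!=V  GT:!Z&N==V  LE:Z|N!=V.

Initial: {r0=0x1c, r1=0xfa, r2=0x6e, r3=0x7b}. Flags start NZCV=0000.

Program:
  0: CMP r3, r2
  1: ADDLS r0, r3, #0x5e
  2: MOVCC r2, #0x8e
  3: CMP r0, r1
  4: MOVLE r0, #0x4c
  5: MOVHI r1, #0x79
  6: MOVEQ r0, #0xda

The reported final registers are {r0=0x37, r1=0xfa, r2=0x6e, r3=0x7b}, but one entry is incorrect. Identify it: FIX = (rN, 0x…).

[0] flags=0010 → (cmp)
[1] flags=0010 LS?F → skip
[2] flags=0010 CC?F → skip
[3] flags=0000 → (cmp)
[4] flags=0000 LE?F → skip
[5] flags=0000 HI?F → skip
[6] flags=0000 EQ?F → skip

FIX = (r0, 0x1c)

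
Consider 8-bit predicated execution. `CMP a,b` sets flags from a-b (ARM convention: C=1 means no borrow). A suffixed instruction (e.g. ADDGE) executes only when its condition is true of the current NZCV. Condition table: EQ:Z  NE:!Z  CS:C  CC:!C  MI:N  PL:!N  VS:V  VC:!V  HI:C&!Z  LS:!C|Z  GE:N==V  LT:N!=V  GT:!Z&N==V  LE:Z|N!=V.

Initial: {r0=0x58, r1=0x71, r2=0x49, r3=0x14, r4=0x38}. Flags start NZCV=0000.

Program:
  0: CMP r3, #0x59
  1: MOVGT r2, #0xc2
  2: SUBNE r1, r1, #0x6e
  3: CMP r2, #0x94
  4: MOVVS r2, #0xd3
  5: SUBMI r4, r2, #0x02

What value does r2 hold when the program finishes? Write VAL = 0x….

0: ✓ CMP  NZCV=1000
1: · MOVGT
2: ✓ SUBNE  r1←0x03
3: ✓ CMP  NZCV=1001
4: ✓ MOVVS  r2←0xd3
5: ✓ SUBMI  r4←0xd1

VAL = 0xd3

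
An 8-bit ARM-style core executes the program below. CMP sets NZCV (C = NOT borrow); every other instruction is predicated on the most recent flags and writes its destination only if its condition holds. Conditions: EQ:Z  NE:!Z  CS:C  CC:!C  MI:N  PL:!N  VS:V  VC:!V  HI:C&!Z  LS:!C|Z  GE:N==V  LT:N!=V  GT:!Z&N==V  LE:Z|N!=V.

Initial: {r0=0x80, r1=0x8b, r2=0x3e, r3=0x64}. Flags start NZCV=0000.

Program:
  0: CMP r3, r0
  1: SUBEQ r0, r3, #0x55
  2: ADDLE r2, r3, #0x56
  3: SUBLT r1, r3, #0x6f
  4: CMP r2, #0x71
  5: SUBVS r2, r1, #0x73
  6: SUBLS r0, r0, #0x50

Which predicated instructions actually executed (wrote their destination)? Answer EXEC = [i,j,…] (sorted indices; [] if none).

EXEC = [6]

[0] flags=1001 → (cmp)
[1] flags=1001 EQ?F → skip
[2] flags=1001 LE?F → skip
[3] flags=1001 LT?F → skip
[4] flags=1000 → (cmp)
[5] flags=1000 VS?F → skip
[6] flags=1000 LS?T → r0=0x30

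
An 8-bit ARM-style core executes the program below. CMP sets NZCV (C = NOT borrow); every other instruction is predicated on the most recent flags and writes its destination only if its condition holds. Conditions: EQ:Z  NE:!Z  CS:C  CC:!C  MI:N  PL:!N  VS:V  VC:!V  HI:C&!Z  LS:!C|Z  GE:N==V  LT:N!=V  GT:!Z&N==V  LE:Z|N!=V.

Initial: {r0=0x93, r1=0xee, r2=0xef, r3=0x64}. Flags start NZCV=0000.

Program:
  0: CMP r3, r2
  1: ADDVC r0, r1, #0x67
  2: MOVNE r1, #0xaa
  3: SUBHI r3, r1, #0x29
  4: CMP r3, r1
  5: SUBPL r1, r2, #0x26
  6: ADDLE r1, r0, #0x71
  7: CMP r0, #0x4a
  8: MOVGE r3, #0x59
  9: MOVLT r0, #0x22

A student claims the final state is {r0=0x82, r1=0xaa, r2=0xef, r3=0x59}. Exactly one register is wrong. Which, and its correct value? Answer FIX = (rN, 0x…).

0: ✓ CMP  NZCV=0000
1: ✓ ADDVC  r0←0x55
2: ✓ MOVNE  r1←0xaa
3: · SUBHI
4: ✓ CMP  NZCV=1001
5: · SUBPL
6: · ADDLE
7: ✓ CMP  NZCV=0010
8: ✓ MOVGE  r3←0x59
9: · MOVLT

FIX = (r0, 0x55)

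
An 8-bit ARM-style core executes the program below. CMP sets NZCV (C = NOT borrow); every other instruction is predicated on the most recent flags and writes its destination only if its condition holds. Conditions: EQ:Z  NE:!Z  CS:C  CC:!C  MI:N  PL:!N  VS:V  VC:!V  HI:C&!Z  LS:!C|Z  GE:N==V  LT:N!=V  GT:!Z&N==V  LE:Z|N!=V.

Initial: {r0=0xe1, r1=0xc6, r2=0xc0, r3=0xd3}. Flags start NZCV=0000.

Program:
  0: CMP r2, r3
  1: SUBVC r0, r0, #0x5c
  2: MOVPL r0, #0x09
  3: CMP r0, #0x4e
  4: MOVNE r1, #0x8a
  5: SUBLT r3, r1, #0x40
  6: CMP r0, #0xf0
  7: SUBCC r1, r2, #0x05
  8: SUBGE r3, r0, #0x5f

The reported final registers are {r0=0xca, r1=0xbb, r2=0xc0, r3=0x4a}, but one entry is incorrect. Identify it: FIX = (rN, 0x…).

FIX = (r0, 0x85)

0: ✓ CMP  NZCV=1000
1: ✓ SUBVC  r0←0x85
2: · MOVPL
3: ✓ CMP  NZCV=0011
4: ✓ MOVNE  r1←0x8a
5: ✓ SUBLT  r3←0x4a
6: ✓ CMP  NZCV=1000
7: ✓ SUBCC  r1←0xbb
8: · SUBGE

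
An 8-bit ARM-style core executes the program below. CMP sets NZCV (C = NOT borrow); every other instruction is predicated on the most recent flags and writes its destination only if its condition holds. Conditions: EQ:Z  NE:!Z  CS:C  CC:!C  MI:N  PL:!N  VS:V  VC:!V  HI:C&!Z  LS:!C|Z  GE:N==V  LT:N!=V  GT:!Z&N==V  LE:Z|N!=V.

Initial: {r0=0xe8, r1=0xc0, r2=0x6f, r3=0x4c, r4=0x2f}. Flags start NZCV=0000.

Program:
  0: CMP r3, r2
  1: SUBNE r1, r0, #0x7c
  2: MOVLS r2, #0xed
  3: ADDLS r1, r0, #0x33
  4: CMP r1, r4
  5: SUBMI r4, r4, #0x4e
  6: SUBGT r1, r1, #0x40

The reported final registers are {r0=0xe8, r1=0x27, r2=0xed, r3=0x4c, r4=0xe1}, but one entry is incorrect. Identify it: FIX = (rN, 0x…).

FIX = (r1, 0x1b)

0: ✓ CMP  NZCV=1000
1: ✓ SUBNE  r1←0x6c
2: ✓ MOVLS  r2←0xed
3: ✓ ADDLS  r1←0x1b
4: ✓ CMP  NZCV=1000
5: ✓ SUBMI  r4←0xe1
6: · SUBGT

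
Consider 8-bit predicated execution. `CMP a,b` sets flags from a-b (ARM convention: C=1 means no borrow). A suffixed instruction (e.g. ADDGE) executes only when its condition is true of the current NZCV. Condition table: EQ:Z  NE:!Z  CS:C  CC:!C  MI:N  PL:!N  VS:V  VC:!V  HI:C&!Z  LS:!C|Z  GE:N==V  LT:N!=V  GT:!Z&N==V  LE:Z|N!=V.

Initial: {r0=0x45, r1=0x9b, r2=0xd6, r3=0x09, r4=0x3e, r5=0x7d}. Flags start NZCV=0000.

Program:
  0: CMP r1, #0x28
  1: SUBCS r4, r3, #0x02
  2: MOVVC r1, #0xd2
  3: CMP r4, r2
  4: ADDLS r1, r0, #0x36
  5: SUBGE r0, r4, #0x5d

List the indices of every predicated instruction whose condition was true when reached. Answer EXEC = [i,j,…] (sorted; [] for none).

EXEC = [1,4,5]

[0] flags=0011 → (cmp)
[1] flags=0011 CS?T → r4=0x07
[2] flags=0011 VC?F → skip
[3] flags=0000 → (cmp)
[4] flags=0000 LS?T → r1=0x7b
[5] flags=0000 GE?T → r0=0xaa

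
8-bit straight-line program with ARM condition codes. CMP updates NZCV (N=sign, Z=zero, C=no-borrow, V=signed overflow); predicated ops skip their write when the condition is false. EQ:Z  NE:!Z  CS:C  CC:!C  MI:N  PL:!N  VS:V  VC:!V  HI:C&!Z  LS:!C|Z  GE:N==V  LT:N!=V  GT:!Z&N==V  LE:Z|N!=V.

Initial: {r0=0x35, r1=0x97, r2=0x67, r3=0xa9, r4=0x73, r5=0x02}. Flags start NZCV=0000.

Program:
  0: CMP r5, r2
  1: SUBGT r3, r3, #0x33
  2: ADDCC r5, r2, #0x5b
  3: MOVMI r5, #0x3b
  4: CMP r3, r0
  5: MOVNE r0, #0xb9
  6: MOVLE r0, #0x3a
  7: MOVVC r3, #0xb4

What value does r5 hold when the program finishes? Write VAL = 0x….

VAL = 0x3b

0: ✓ CMP  NZCV=1000
1: · SUBGT
2: ✓ ADDCC  r5←0xc2
3: ✓ MOVMI  r5←0x3b
4: ✓ CMP  NZCV=0011
5: ✓ MOVNE  r0←0xb9
6: ✓ MOVLE  r0←0x3a
7: · MOVVC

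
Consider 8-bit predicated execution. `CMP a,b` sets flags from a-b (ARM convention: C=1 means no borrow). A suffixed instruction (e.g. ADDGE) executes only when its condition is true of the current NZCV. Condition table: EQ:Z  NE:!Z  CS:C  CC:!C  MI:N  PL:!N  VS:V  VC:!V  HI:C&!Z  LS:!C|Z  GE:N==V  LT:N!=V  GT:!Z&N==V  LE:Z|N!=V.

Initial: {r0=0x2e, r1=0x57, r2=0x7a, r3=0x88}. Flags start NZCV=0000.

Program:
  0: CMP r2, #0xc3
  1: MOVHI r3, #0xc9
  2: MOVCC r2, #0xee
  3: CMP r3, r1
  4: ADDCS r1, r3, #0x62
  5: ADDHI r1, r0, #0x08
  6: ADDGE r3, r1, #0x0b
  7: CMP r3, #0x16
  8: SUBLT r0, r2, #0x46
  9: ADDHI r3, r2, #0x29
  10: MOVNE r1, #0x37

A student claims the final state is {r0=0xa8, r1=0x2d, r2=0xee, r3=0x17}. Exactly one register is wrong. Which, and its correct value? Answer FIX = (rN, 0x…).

0: ✓ CMP  NZCV=1001
1: · MOVHI
2: ✓ MOVCC  r2←0xee
3: ✓ CMP  NZCV=0011
4: ✓ ADDCS  r1←0xea
5: ✓ ADDHI  r1←0x36
6: · ADDGE
7: ✓ CMP  NZCV=0011
8: ✓ SUBLT  r0←0xa8
9: ✓ ADDHI  r3←0x17
10: ✓ MOVNE  r1←0x37

FIX = (r1, 0x37)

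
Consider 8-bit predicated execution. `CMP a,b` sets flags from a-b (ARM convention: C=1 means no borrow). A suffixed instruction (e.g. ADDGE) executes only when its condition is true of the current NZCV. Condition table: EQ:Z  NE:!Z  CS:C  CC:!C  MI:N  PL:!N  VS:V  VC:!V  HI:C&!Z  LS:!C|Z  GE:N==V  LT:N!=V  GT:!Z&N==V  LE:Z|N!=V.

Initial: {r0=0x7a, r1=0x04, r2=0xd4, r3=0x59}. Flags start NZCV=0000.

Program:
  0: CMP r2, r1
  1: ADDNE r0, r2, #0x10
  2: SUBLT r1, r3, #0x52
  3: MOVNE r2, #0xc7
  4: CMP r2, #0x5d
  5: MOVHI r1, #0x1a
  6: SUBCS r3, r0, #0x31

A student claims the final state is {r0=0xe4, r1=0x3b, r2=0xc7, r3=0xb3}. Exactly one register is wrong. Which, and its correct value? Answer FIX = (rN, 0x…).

FIX = (r1, 0x1a)

0: ✓ CMP  NZCV=1010
1: ✓ ADDNE  r0←0xe4
2: ✓ SUBLT  r1←0x07
3: ✓ MOVNE  r2←0xc7
4: ✓ CMP  NZCV=0011
5: ✓ MOVHI  r1←0x1a
6: ✓ SUBCS  r3←0xb3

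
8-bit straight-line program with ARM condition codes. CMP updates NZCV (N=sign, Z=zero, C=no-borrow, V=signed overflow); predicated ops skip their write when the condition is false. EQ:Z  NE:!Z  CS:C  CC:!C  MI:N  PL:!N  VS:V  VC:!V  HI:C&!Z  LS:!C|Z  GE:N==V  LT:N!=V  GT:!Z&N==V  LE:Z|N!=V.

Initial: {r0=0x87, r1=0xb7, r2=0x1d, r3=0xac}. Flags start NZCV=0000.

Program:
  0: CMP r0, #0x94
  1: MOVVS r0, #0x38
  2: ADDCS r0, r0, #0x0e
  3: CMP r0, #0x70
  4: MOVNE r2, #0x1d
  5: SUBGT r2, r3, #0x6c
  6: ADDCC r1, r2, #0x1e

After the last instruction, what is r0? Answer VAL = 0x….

[0] flags=1000 → (cmp)
[1] flags=1000 VS?F → skip
[2] flags=1000 CS?F → skip
[3] flags=0011 → (cmp)
[4] flags=0011 NE?T → r2=0x1d
[5] flags=0011 GT?F → skip
[6] flags=0011 CC?F → skip

VAL = 0x87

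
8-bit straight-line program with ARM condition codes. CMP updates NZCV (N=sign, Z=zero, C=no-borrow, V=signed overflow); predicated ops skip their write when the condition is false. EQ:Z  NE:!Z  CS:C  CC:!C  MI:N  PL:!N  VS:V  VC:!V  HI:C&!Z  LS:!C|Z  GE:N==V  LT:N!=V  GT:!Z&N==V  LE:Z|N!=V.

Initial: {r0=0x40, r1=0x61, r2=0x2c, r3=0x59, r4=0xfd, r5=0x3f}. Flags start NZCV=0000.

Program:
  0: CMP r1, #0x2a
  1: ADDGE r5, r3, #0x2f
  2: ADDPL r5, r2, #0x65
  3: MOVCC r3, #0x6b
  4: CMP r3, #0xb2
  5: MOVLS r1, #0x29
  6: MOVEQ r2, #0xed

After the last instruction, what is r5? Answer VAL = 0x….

VAL = 0x91

0: ✓ CMP  NZCV=0010
1: ✓ ADDGE  r5←0x88
2: ✓ ADDPL  r5←0x91
3: · MOVCC
4: ✓ CMP  NZCV=1001
5: ✓ MOVLS  r1←0x29
6: · MOVEQ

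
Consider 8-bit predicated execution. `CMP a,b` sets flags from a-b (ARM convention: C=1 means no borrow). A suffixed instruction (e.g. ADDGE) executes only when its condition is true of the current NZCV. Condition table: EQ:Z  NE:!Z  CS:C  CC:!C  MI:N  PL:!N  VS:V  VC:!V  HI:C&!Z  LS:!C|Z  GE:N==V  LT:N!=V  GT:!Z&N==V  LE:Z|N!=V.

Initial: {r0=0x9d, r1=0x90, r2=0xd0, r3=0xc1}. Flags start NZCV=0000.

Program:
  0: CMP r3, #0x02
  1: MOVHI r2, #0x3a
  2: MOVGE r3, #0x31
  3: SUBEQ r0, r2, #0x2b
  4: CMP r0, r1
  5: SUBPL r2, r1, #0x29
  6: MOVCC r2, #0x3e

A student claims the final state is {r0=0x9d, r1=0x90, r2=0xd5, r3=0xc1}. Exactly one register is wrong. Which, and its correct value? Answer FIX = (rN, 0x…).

FIX = (r2, 0x67)

[0] flags=1010 → (cmp)
[1] flags=1010 HI?T → r2=0x3a
[2] flags=1010 GE?F → skip
[3] flags=1010 EQ?F → skip
[4] flags=0010 → (cmp)
[5] flags=0010 PL?T → r2=0x67
[6] flags=0010 CC?F → skip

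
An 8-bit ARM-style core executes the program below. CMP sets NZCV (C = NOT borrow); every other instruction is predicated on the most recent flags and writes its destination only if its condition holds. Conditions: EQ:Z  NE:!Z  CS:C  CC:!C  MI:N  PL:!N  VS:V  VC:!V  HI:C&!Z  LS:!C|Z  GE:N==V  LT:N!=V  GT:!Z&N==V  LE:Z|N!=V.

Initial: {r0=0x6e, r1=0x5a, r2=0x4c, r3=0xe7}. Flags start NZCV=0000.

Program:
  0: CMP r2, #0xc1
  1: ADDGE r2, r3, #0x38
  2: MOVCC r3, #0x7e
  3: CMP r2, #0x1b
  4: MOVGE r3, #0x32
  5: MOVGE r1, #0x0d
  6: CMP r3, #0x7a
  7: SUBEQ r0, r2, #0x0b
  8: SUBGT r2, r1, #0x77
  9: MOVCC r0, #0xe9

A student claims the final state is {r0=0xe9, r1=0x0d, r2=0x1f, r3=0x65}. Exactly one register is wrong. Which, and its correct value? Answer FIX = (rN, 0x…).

FIX = (r3, 0x32)

[0] flags=1001 → (cmp)
[1] flags=1001 GE?T → r2=0x1f
[2] flags=1001 CC?T → r3=0x7e
[3] flags=0010 → (cmp)
[4] flags=0010 GE?T → r3=0x32
[5] flags=0010 GE?T → r1=0x0d
[6] flags=1000 → (cmp)
[7] flags=1000 EQ?F → skip
[8] flags=1000 GT?F → skip
[9] flags=1000 CC?T → r0=0xe9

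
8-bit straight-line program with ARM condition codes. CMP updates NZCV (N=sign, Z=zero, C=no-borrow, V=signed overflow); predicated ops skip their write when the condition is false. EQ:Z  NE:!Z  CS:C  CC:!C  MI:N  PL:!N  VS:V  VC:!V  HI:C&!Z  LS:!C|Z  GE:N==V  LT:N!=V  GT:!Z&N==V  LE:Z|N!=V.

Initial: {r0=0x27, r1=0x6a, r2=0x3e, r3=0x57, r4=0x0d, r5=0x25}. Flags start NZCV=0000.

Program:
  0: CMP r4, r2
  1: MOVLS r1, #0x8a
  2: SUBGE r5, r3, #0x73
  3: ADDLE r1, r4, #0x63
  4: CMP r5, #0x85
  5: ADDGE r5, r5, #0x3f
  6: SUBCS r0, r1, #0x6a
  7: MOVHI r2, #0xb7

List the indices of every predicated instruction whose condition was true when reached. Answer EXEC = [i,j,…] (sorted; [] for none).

[0] flags=1000 → (cmp)
[1] flags=1000 LS?T → r1=0x8a
[2] flags=1000 GE?F → skip
[3] flags=1000 LE?T → r1=0x70
[4] flags=1001 → (cmp)
[5] flags=1001 GE?T → r5=0x64
[6] flags=1001 CS?F → skip
[7] flags=1001 HI?F → skip

EXEC = [1,3,5]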